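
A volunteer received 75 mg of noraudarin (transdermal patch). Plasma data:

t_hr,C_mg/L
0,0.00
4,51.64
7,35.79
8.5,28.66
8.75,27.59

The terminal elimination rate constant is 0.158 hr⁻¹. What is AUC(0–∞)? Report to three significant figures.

Trapezoidal AUC_0→8.75:
  [0→4]: (0.00+51.64)/2 × 4 = 103.28
  [4→7]: (51.64+35.79)/2 × 3 = 131.145
  [7→8.5]: (35.79+28.66)/2 × 1.5 = 48.3375
  [8.5→8.75]: (28.66+27.59)/2 × 0.25 = 7.03125
  Sum = 289.79375 mg/L·hr
Extrapolated tail: C_last / k_e = 27.59 / 0.158 = 174.620
AUC_0→∞ = 289.79375 + 174.620 = 464.41375 mg/L·hr

AUC = 464 mg/L·hr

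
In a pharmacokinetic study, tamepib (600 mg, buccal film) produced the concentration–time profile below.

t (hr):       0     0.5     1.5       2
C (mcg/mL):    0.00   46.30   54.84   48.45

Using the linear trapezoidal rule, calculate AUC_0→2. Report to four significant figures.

Trapezoidal AUC_0→2:
  [0→0.5]: (0.00+46.30)/2 × 0.5 = 11.575
  [0.5→1.5]: (46.30+54.84)/2 × 1 = 50.57
  [1.5→2]: (54.84+48.45)/2 × 0.5 = 25.8225
  Sum = 87.9675 mcg/mL·hr

AUC = 87.97 mcg/mL·hr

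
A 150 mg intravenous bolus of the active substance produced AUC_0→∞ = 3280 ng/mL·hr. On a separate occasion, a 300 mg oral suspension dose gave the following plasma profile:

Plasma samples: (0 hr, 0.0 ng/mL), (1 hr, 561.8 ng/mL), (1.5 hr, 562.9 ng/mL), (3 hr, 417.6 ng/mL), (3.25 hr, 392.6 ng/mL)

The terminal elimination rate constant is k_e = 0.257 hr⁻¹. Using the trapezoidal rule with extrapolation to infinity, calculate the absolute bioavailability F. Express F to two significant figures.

Trapezoidal AUC_0→3.25 (oral suspension):
  [0→1]: (0.0+561.8)/2 × 1 = 280.9
  [1→1.5]: (561.8+562.9)/2 × 0.5 = 281.175
  [1.5→3]: (562.9+417.6)/2 × 1.5 = 735.375
  [3→3.25]: (417.6+392.6)/2 × 0.25 = 101.275
  Sum = 1398.725 ng/mL·hr
Tail: C_last/k_e = 392.6/0.257 = 1527.626
AUC_0→∞ (oral suspension) = 1398.725 + 1527.626 = 2926.351 ng/mL·hr
F = (AUC_ev/D_ev)/(AUC_iv/D_iv) = (2926.351/300)/(3280/150) = 9.7545/21.8667 = 0.4461

F = 0.45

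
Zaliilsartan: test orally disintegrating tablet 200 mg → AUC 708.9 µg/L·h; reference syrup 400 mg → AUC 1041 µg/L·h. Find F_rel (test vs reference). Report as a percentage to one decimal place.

F_rel = (AUC_test/D_test) / (AUC_ref/D_ref)
      = (708.9/200) / (1041/400)
      = 3.5445 / 2.6025 = 1.3620 = 136.20%

F_rel = 136.2%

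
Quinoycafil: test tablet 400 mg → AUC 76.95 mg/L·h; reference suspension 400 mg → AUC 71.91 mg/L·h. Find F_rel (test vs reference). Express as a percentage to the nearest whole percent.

F_rel = (AUC_test/D_test) / (AUC_ref/D_ref)
      = (76.95/400) / (71.91/400)
      = 0.192375 / 0.179775 = 1.0701 = 107.01%

F_rel = 107%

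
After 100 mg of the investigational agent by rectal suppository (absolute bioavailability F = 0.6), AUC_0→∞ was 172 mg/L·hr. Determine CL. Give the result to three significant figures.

CL = 0.349 L/hr

CL = F × Dose / AUC_0→∞
   = 0.6 × 100 / 172 = 0.348837 L/hr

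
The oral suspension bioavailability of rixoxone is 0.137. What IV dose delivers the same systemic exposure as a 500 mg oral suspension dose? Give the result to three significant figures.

D_iv = 68.5 mg

Systemic exposure from an extravascular dose = F × D_ev, so the equivalent IV dose is F × D_ev.
D_iv = F × D_ev = 0.137 × 500 = 68.5 mg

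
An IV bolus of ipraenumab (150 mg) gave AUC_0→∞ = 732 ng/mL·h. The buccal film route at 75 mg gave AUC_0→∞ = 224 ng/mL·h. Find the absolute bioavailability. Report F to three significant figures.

F = 0.612

F = (AUC_ev / D_ev) / (AUC_iv / D_iv)
  = (224/75) / (732/150)
  = 2.98667 / 4.88 = 0.6120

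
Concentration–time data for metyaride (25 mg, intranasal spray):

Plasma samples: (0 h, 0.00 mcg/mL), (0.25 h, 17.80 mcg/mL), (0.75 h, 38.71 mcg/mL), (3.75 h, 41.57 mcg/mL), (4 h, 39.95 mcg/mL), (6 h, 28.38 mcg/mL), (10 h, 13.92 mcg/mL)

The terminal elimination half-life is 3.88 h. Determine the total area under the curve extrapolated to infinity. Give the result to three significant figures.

AUC = 378 mcg/mL·h

Trapezoidal AUC_0→10:
  [0→0.25]: (0.00+17.80)/2 × 0.25 = 2.225
  [0.25→0.75]: (17.80+38.71)/2 × 0.5 = 14.1275
  [0.75→3.75]: (38.71+41.57)/2 × 3 = 120.42
  [3.75→4]: (41.57+39.95)/2 × 0.25 = 10.19
  [4→6]: (39.95+28.38)/2 × 2 = 68.33
  [6→10]: (28.38+13.92)/2 × 4 = 84.6
  Sum = 299.8925 mcg/mL·h
k_e = ln2 / t½ = 0.693147 / 3.88 = 0.1786 h^-1
Extrapolated tail: C_last / k_e = 13.92 / 0.1786 = 77.940
AUC_0→∞ = 299.8925 + 77.940 = 377.8325 mcg/mL·h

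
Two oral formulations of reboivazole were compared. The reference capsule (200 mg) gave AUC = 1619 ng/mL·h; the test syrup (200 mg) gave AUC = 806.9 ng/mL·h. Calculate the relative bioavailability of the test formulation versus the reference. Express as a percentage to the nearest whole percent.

F_rel = (AUC_test/D_test) / (AUC_ref/D_ref)
      = (806.9/200) / (1619/200)
      = 4.0345 / 8.095 = 0.4984 = 49.84%

F_rel = 50%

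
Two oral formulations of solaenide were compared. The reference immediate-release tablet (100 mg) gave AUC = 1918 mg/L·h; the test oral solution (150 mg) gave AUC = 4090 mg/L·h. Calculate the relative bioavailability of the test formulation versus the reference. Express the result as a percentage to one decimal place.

F_rel = (AUC_test/D_test) / (AUC_ref/D_ref)
      = (4090/150) / (1918/100)
      = 27.2667 / 19.18 = 1.4216 = 142.16%

F_rel = 142.2%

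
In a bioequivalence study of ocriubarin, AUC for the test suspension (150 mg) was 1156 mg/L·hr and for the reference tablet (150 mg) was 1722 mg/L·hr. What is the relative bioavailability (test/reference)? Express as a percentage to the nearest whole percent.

F_rel = 67%

F_rel = (AUC_test/D_test) / (AUC_ref/D_ref)
      = (1156/150) / (1722/150)
      = 7.70667 / 11.48 = 0.6713 = 67.13%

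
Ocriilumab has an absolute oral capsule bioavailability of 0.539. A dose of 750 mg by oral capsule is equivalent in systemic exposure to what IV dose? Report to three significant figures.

D_iv = 404 mg

Systemic exposure from an extravascular dose = F × D_ev, so the equivalent IV dose is F × D_ev.
D_iv = F × D_ev = 0.539 × 750 = 404.25 mg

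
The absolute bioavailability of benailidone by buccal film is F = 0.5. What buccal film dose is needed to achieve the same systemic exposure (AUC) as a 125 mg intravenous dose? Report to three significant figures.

D_buccal = 250 mg

For equal systemic exposure: F × D_ev = D_iv
D_ev = D_iv / F = 125 / 0.5 = 250 mg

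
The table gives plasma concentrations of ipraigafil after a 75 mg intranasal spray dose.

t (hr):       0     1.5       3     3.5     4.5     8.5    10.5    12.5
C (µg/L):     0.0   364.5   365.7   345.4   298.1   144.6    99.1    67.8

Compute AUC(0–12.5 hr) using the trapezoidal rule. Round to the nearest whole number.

AUC = 2617 µg/L·hr

Trapezoidal AUC_0→12.5:
  [0→1.5]: (0.0+364.5)/2 × 1.5 = 273.375
  [1.5→3]: (364.5+365.7)/2 × 1.5 = 547.65
  [3→3.5]: (365.7+345.4)/2 × 0.5 = 177.775
  [3.5→4.5]: (345.4+298.1)/2 × 1 = 321.75
  [4.5→8.5]: (298.1+144.6)/2 × 4 = 885.4
  [8.5→10.5]: (144.6+99.1)/2 × 2 = 243.7
  [10.5→12.5]: (99.1+67.8)/2 × 2 = 166.9
  Sum = 2616.55 µg/L·hr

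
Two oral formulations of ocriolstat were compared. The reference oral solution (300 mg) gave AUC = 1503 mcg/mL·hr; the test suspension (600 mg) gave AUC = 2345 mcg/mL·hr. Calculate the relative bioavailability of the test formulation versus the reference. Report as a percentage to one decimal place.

F_rel = 78.0%

F_rel = (AUC_test/D_test) / (AUC_ref/D_ref)
      = (2345/600) / (1503/300)
      = 3.90833 / 5.01 = 0.7801 = 78.01%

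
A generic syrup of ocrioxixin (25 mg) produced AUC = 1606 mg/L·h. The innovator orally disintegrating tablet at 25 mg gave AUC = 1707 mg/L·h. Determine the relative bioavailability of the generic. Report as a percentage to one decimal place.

F_rel = (AUC_test/D_test) / (AUC_ref/D_ref)
      = (1606/25) / (1707/25)
      = 64.24 / 68.28 = 0.9408 = 94.08%

F_rel = 94.1%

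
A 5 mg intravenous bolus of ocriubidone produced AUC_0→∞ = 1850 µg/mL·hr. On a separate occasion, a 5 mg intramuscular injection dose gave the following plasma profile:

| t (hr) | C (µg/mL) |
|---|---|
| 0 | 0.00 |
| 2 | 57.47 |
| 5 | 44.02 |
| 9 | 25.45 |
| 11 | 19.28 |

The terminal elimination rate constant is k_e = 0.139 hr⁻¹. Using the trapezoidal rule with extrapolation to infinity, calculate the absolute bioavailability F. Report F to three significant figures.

Trapezoidal AUC_0→11 (intramuscular injection):
  [0→2]: (0.00+57.47)/2 × 2 = 57.47
  [2→5]: (57.47+44.02)/2 × 3 = 152.235
  [5→9]: (44.02+25.45)/2 × 4 = 138.94
  [9→11]: (25.45+19.28)/2 × 2 = 44.73
  Sum = 393.375 µg/mL·hr
Tail: C_last/k_e = 19.28/0.139 = 138.705
AUC_0→∞ (intramuscular injection) = 393.375 + 138.705 = 532.08 µg/mL·hr
F = (AUC_ev/D_ev)/(AUC_iv/D_iv) = (532.08/5)/(1850/5) = 106.416/370 = 0.2876

F = 0.288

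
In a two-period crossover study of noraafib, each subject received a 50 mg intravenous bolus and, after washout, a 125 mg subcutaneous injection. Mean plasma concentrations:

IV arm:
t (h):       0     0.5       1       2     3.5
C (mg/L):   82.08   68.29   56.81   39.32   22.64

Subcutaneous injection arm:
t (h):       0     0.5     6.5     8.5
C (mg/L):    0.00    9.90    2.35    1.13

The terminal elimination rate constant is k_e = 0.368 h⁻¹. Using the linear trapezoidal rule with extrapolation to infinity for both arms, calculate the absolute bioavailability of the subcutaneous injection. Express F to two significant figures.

Trapezoidal AUC_0→3.5 (IV):
  [0→0.5]: (82.08+68.29)/2 × 0.5 = 37.5925
  [0.5→1]: (68.29+56.81)/2 × 0.5 = 31.275
  [1→2]: (56.81+39.32)/2 × 1 = 48.065
  [2→3.5]: (39.32+22.64)/2 × 1.5 = 46.47
  Sum = 163.4025 mg/L·h
IV tail: 22.64/0.368 = 61.522; AUC_iv,0→∞ = 163.4025 + 61.522 = 224.9245 mg/L·h
Trapezoidal AUC_0→8.5 (subcutaneous injection):
  [0→0.5]: (0.00+9.90)/2 × 0.5 = 2.475
  [0.5→6.5]: (9.90+2.35)/2 × 6 = 36.75
  [6.5→8.5]: (2.35+1.13)/2 × 2 = 3.48
  Sum = 42.705 mg/L·h
subcutaneous injection tail: 1.13/0.368 = 3.071; AUC_ev,0→∞ = 42.705 + 3.071 = 45.776 mg/L·h
F = (AUC_ev/D_ev)/(AUC_iv/D_iv) = (45.776/125)/(224.9245/50) = 0.366208/4.49849 = 0.0814

F = 0.081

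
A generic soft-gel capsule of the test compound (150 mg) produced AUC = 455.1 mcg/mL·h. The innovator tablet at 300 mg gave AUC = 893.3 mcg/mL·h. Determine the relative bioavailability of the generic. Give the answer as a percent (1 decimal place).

F_rel = (AUC_test/D_test) / (AUC_ref/D_ref)
      = (455.1/150) / (893.3/300)
      = 3.034 / 2.97767 = 1.0189 = 101.89%

F_rel = 101.9%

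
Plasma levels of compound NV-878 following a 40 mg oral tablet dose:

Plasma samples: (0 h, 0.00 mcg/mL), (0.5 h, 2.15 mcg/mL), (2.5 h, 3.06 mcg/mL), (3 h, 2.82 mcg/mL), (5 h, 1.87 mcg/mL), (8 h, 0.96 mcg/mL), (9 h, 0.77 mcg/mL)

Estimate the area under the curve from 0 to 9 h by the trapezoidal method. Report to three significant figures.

AUC = 17.0 mcg/mL·h

Trapezoidal AUC_0→9:
  [0→0.5]: (0.00+2.15)/2 × 0.5 = 0.5375
  [0.5→2.5]: (2.15+3.06)/2 × 2 = 5.21
  [2.5→3]: (3.06+2.82)/2 × 0.5 = 1.47
  [3→5]: (2.82+1.87)/2 × 2 = 4.69
  [5→8]: (1.87+0.96)/2 × 3 = 4.245
  [8→9]: (0.96+0.77)/2 × 1 = 0.865
  Sum = 17.0175 mcg/mL·h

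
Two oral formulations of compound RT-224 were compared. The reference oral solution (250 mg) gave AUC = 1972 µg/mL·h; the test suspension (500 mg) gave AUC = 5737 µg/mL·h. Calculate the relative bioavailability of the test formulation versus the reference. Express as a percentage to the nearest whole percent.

F_rel = 145%

F_rel = (AUC_test/D_test) / (AUC_ref/D_ref)
      = (5737/500) / (1972/250)
      = 11.474 / 7.888 = 1.4546 = 145.46%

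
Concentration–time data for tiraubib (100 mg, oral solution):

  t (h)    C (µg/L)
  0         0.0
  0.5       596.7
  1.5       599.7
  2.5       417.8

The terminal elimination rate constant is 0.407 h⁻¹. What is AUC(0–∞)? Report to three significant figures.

AUC = 2280 µg/L·h

Trapezoidal AUC_0→2.5:
  [0→0.5]: (0.0+596.7)/2 × 0.5 = 149.175
  [0.5→1.5]: (596.7+599.7)/2 × 1 = 598.2
  [1.5→2.5]: (599.7+417.8)/2 × 1 = 508.75
  Sum = 1256.125 µg/L·h
Extrapolated tail: C_last / k_e = 417.8 / 0.407 = 1026.536
AUC_0→∞ = 1256.125 + 1026.536 = 2282.661 µg/L·h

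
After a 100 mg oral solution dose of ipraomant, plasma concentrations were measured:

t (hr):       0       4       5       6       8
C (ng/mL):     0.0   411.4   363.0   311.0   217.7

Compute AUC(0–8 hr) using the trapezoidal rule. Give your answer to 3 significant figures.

Trapezoidal AUC_0→8:
  [0→4]: (0.0+411.4)/2 × 4 = 822.8
  [4→5]: (411.4+363.0)/2 × 1 = 387.2
  [5→6]: (363.0+311.0)/2 × 1 = 337.0
  [6→8]: (311.0+217.7)/2 × 2 = 528.7
  Sum = 2075.7 ng/mL·hr

AUC = 2080 ng/mL·hr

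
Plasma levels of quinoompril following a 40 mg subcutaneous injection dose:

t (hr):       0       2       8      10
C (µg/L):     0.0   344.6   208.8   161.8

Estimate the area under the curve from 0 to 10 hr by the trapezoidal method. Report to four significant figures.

AUC = 2375 µg/L·hr

Trapezoidal AUC_0→10:
  [0→2]: (0.0+344.6)/2 × 2 = 344.6
  [2→8]: (344.6+208.8)/2 × 6 = 1660.2
  [8→10]: (208.8+161.8)/2 × 2 = 370.6
  Sum = 2375.4 µg/L·hr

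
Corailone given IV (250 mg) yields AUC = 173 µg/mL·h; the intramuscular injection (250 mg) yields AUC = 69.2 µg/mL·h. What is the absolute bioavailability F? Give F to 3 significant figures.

F = (AUC_ev / D_ev) / (AUC_iv / D_iv)
  = (69.2/250) / (173/250)
  = 0.2768 / 0.692 = 0.4000

F = 0.400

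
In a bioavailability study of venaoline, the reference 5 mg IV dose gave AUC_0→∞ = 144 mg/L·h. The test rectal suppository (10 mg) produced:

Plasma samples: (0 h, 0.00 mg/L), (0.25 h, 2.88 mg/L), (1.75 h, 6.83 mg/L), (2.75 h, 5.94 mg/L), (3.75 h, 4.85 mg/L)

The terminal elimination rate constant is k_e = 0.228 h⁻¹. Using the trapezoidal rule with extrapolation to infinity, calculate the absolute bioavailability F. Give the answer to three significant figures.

F = 0.141

Trapezoidal AUC_0→3.75 (rectal suppository):
  [0→0.25]: (0.00+2.88)/2 × 0.25 = 0.36
  [0.25→1.75]: (2.88+6.83)/2 × 1.5 = 7.2825
  [1.75→2.75]: (6.83+5.94)/2 × 1 = 6.385
  [2.75→3.75]: (5.94+4.85)/2 × 1 = 5.395
  Sum = 19.4225 mg/L·h
Tail: C_last/k_e = 4.85/0.228 = 21.272
AUC_0→∞ (rectal suppository) = 19.4225 + 21.272 = 40.6945 mg/L·h
F = (AUC_ev/D_ev)/(AUC_iv/D_iv) = (40.6945/10)/(144/5) = 4.06945/28.8 = 0.1413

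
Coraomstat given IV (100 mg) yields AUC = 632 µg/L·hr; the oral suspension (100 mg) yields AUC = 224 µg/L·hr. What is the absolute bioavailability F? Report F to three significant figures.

F = (AUC_ev / D_ev) / (AUC_iv / D_iv)
  = (224/100) / (632/100)
  = 2.24 / 6.32 = 0.3544

F = 0.354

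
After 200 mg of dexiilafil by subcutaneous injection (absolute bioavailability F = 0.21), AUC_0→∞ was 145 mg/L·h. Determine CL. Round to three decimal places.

CL = 0.290 L/h

CL = F × Dose / AUC_0→∞
   = 0.21 × 200 / 145 = 0.289655 L/h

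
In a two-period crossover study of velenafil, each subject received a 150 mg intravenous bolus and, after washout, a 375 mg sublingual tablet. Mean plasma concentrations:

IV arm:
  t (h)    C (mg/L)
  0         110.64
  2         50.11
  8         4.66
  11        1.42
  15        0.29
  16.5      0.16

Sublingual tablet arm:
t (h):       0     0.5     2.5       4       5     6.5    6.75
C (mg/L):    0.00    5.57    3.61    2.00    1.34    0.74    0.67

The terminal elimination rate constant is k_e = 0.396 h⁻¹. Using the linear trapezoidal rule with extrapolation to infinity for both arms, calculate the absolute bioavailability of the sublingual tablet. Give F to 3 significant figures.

Trapezoidal AUC_0→16.5 (IV):
  [0→2]: (110.64+50.11)/2 × 2 = 160.75
  [2→8]: (50.11+4.66)/2 × 6 = 164.31
  [8→11]: (4.66+1.42)/2 × 3 = 9.12
  [11→15]: (1.42+0.29)/2 × 4 = 3.42
  [15→16.5]: (0.29+0.16)/2 × 1.5 = 0.3375
  Sum = 337.9375 mg/L·h
IV tail: 0.16/0.396 = 0.404; AUC_iv,0→∞ = 337.9375 + 0.404 = 338.3415 mg/L·h
Trapezoidal AUC_0→6.75 (sublingual tablet):
  [0→0.5]: (0.00+5.57)/2 × 0.5 = 1.3925
  [0.5→2.5]: (5.57+3.61)/2 × 2 = 9.18
  [2.5→4]: (3.61+2.00)/2 × 1.5 = 4.2075
  [4→5]: (2.00+1.34)/2 × 1 = 1.67
  [5→6.5]: (1.34+0.74)/2 × 1.5 = 1.56
  [6.5→6.75]: (0.74+0.67)/2 × 0.25 = 0.17625
  Sum = 18.18625 mg/L·h
sublingual tablet tail: 0.67/0.396 = 1.692; AUC_ev,0→∞ = 18.18625 + 1.692 = 19.87825 mg/L·h
F = (AUC_ev/D_ev)/(AUC_iv/D_iv) = (19.87825/375)/(338.3415/150) = 0.0530087/2.25561 = 0.0235

F = 0.0235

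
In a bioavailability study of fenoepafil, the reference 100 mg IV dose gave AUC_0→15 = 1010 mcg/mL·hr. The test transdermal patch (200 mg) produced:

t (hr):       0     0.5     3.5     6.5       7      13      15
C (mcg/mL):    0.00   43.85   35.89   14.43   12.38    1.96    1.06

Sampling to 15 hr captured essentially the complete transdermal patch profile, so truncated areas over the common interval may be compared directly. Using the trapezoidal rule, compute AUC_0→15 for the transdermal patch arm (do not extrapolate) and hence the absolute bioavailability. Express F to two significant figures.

Trapezoidal AUC_0→15 (transdermal patch):
  [0→0.5]: (0.00+43.85)/2 × 0.5 = 10.9625
  [0.5→3.5]: (43.85+35.89)/2 × 3 = 119.61
  [3.5→6.5]: (35.89+14.43)/2 × 3 = 75.48
  [6.5→7]: (14.43+12.38)/2 × 0.5 = 6.7025
  [7→13]: (12.38+1.96)/2 × 6 = 43.02
  [13→15]: (1.96+1.06)/2 × 2 = 3.02
  Sum = 258.795 mcg/mL·hr
F = (AUC_ev/D_ev)/(AUC_iv/D_iv) = (258.795/200)/(1010/100) = 1.293975/10.1 = 0.1281

F = 0.13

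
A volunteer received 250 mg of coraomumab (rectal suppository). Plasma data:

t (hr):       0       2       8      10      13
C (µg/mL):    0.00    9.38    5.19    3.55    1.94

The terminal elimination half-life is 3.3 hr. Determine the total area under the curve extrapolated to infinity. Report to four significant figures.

AUC = 79.30 µg/mL·hr

Trapezoidal AUC_0→13:
  [0→2]: (0.00+9.38)/2 × 2 = 9.38
  [2→8]: (9.38+5.19)/2 × 6 = 43.71
  [8→10]: (5.19+3.55)/2 × 2 = 8.74
  [10→13]: (3.55+1.94)/2 × 3 = 8.235
  Sum = 70.065 µg/mL·hr
k_e = ln2 / t½ = 0.693147 / 3.3 = 0.2100 hr^-1
Extrapolated tail: C_last / k_e = 1.94 / 0.21 = 9.238
AUC_0→∞ = 70.065 + 9.238 = 79.303 µg/mL·hr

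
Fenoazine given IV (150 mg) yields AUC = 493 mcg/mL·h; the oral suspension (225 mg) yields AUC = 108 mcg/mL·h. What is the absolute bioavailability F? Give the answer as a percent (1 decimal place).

F = 14.6%

F = (AUC_ev / D_ev) / (AUC_iv / D_iv)
  = (108/225) / (493/150)
  = 0.48 / 3.28667 = 0.1460
  = 14.60%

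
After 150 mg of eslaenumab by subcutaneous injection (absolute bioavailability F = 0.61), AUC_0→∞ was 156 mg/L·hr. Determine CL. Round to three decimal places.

CL = 0.587 L/hr

CL = F × Dose / AUC_0→∞
   = 0.61 × 150 / 156 = 0.586538 L/hr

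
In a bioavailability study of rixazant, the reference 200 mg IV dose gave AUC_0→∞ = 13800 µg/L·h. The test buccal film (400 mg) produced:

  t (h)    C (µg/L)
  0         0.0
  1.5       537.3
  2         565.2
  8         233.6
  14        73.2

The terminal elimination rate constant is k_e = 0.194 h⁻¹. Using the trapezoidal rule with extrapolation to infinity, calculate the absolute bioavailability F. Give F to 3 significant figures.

F = 0.158

Trapezoidal AUC_0→14 (buccal film):
  [0→1.5]: (0.0+537.3)/2 × 1.5 = 402.975
  [1.5→2]: (537.3+565.2)/2 × 0.5 = 275.625
  [2→8]: (565.2+233.6)/2 × 6 = 2396.4
  [8→14]: (233.6+73.2)/2 × 6 = 920.4
  Sum = 3995.4 µg/L·h
Tail: C_last/k_e = 73.2/0.194 = 377.320
AUC_0→∞ (buccal film) = 3995.4 + 377.320 = 4372.72 µg/L·h
F = (AUC_ev/D_ev)/(AUC_iv/D_iv) = (4372.72/400)/(13800/200) = 10.9318/69 = 0.1584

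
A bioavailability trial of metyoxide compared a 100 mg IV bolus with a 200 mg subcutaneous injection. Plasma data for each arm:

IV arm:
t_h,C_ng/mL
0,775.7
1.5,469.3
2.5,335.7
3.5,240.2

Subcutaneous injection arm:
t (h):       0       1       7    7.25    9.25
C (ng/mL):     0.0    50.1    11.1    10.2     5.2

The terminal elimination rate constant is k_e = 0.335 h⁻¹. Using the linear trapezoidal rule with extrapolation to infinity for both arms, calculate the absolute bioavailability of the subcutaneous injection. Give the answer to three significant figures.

F = 0.0517

Trapezoidal AUC_0→3.5 (IV):
  [0→1.5]: (775.7+469.3)/2 × 1.5 = 933.75
  [1.5→2.5]: (469.3+335.7)/2 × 1 = 402.5
  [2.5→3.5]: (335.7+240.2)/2 × 1 = 287.95
  Sum = 1624.2 ng/mL·h
IV tail: 240.2/0.335 = 717.015; AUC_iv,0→∞ = 1624.2 + 717.015 = 2341.215 ng/mL·h
Trapezoidal AUC_0→9.25 (subcutaneous injection):
  [0→1]: (0.0+50.1)/2 × 1 = 25.05
  [1→7]: (50.1+11.1)/2 × 6 = 183.6
  [7→7.25]: (11.1+10.2)/2 × 0.25 = 2.6625
  [7.25→9.25]: (10.2+5.2)/2 × 2 = 15.4
  Sum = 226.7125 ng/mL·h
subcutaneous injection tail: 5.2/0.335 = 15.522; AUC_ev,0→∞ = 226.7125 + 15.522 = 242.2345 ng/mL·h
F = (AUC_ev/D_ev)/(AUC_iv/D_iv) = (242.2345/200)/(2341.215/100) = 1.2111725/23.41215 = 0.0517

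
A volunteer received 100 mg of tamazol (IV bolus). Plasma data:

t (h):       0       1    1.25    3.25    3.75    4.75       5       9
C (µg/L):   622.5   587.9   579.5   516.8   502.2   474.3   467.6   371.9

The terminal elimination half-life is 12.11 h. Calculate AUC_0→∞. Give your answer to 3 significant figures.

AUC = 10900 µg/L·h

Trapezoidal AUC_0→9:
  [0→1]: (622.5+587.9)/2 × 1 = 605.2
  [1→1.25]: (587.9+579.5)/2 × 0.25 = 145.925
  [1.25→3.25]: (579.5+516.8)/2 × 2 = 1096.3
  [3.25→3.75]: (516.8+502.2)/2 × 0.5 = 254.75
  [3.75→4.75]: (502.2+474.3)/2 × 1 = 488.25
  [4.75→5]: (474.3+467.6)/2 × 0.25 = 117.7375
  [5→9]: (467.6+371.9)/2 × 4 = 1679.0
  Sum = 4387.1625 µg/L·h
k_e = ln2 / t½ = 0.693147 / 12.11 = 0.0572 h^-1
Extrapolated tail: C_last / k_e = 371.9 / 0.0572 = 6501.748
AUC_0→∞ = 4387.1625 + 6501.748 = 10888.9105 µg/L·h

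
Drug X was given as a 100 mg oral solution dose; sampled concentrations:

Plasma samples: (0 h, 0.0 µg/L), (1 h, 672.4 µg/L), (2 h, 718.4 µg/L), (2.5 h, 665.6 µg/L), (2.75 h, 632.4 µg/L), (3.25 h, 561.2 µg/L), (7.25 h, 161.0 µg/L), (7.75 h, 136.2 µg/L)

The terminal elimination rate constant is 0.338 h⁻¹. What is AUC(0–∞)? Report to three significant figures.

AUC = 3760 µg/L·h

Trapezoidal AUC_0→7.75:
  [0→1]: (0.0+672.4)/2 × 1 = 336.2
  [1→2]: (672.4+718.4)/2 × 1 = 695.4
  [2→2.5]: (718.4+665.6)/2 × 0.5 = 346.0
  [2.5→2.75]: (665.6+632.4)/2 × 0.25 = 162.25
  [2.75→3.25]: (632.4+561.2)/2 × 0.5 = 298.4
  [3.25→7.25]: (561.2+161.0)/2 × 4 = 1444.4
  [7.25→7.75]: (161.0+136.2)/2 × 0.5 = 74.3
  Sum = 3356.95 µg/L·h
Extrapolated tail: C_last / k_e = 136.2 / 0.338 = 402.959
AUC_0→∞ = 3356.95 + 402.959 = 3759.909 µg/L·h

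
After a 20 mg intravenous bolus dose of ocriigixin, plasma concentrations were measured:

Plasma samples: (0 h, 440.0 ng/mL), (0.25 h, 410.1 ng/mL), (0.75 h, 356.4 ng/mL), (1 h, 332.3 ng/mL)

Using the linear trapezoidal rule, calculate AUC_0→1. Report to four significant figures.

Trapezoidal AUC_0→1:
  [0→0.25]: (440.0+410.1)/2 × 0.25 = 106.2625
  [0.25→0.75]: (410.1+356.4)/2 × 0.5 = 191.625
  [0.75→1]: (356.4+332.3)/2 × 0.25 = 86.0875
  Sum = 383.975 ng/mL·h

AUC = 384.0 ng/mL·h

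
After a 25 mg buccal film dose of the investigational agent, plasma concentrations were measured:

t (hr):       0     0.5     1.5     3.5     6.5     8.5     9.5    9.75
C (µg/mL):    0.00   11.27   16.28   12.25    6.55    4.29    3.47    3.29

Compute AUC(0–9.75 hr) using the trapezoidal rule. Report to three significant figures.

AUC = 88.9 µg/mL·hr

Trapezoidal AUC_0→9.75:
  [0→0.5]: (0.00+11.27)/2 × 0.5 = 2.8175
  [0.5→1.5]: (11.27+16.28)/2 × 1 = 13.775
  [1.5→3.5]: (16.28+12.25)/2 × 2 = 28.53
  [3.5→6.5]: (12.25+6.55)/2 × 3 = 28.2
  [6.5→8.5]: (6.55+4.29)/2 × 2 = 10.84
  [8.5→9.5]: (4.29+3.47)/2 × 1 = 3.88
  [9.5→9.75]: (3.47+3.29)/2 × 0.25 = 0.845
  Sum = 88.8875 µg/mL·hr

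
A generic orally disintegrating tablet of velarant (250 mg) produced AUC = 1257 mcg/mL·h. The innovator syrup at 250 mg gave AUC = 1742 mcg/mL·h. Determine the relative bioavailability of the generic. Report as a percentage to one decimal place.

F_rel = (AUC_test/D_test) / (AUC_ref/D_ref)
      = (1257/250) / (1742/250)
      = 5.028 / 6.968 = 0.7216 = 72.16%

F_rel = 72.2%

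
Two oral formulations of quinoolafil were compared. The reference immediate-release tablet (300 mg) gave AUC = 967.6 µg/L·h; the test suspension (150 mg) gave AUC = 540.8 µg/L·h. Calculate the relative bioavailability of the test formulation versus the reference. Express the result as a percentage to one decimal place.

F_rel = 111.8%

F_rel = (AUC_test/D_test) / (AUC_ref/D_ref)
      = (540.8/150) / (967.6/300)
      = 3.60533 / 3.22533 = 1.1178 = 111.78%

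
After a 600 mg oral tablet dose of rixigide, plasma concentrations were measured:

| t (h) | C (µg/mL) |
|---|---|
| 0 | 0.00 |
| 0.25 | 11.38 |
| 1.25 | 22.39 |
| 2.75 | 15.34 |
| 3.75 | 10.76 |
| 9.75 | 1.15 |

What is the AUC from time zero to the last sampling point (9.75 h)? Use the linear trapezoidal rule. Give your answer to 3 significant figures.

AUC = 95.4 µg/mL·h

Trapezoidal AUC_0→9.75:
  [0→0.25]: (0.00+11.38)/2 × 0.25 = 1.4225
  [0.25→1.25]: (11.38+22.39)/2 × 1 = 16.885
  [1.25→2.75]: (22.39+15.34)/2 × 1.5 = 28.2975
  [2.75→3.75]: (15.34+10.76)/2 × 1 = 13.05
  [3.75→9.75]: (10.76+1.15)/2 × 6 = 35.73
  Sum = 95.385 µg/mL·h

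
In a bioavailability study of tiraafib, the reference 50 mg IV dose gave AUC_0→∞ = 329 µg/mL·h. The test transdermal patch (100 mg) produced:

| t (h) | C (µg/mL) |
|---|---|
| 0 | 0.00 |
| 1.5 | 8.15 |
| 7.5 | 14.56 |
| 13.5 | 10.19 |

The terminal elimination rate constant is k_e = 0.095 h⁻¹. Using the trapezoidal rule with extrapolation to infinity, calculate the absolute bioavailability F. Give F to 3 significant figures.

F = 0.389

Trapezoidal AUC_0→13.5 (transdermal patch):
  [0→1.5]: (0.00+8.15)/2 × 1.5 = 6.1125
  [1.5→7.5]: (8.15+14.56)/2 × 6 = 68.13
  [7.5→13.5]: (14.56+10.19)/2 × 6 = 74.25
  Sum = 148.4925 µg/mL·h
Tail: C_last/k_e = 10.19/0.095 = 107.263
AUC_0→∞ (transdermal patch) = 148.4925 + 107.263 = 255.7555 µg/mL·h
F = (AUC_ev/D_ev)/(AUC_iv/D_iv) = (255.7555/100)/(329/50) = 2.557555/6.58 = 0.3887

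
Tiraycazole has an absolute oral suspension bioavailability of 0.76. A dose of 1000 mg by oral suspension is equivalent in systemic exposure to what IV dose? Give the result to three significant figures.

Systemic exposure from an extravascular dose = F × D_ev, so the equivalent IV dose is F × D_ev.
D_iv = F × D_ev = 0.76 × 1000 = 760 mg

D_iv = 760 mg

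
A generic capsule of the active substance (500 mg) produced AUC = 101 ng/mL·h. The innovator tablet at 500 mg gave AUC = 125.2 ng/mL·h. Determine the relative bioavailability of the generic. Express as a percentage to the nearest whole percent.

F_rel = 81%

F_rel = (AUC_test/D_test) / (AUC_ref/D_ref)
      = (101/500) / (125.2/500)
      = 0.202 / 0.2504 = 0.8067 = 80.67%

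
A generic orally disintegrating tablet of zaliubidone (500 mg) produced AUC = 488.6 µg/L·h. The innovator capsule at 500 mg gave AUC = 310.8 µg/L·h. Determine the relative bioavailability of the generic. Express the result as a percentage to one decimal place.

F_rel = (AUC_test/D_test) / (AUC_ref/D_ref)
      = (488.6/500) / (310.8/500)
      = 0.9772 / 0.6216 = 1.5721 = 157.21%

F_rel = 157.2%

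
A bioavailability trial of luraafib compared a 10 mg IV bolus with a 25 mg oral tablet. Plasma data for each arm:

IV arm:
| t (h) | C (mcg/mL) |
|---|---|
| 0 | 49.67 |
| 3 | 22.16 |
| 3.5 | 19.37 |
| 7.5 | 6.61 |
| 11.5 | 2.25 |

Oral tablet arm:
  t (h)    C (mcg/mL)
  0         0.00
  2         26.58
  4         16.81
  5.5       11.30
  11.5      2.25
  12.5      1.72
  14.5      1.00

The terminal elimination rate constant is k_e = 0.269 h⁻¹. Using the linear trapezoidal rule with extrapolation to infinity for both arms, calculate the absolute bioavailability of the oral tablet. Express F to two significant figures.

F = 0.29

Trapezoidal AUC_0→11.5 (IV):
  [0→3]: (49.67+22.16)/2 × 3 = 107.745
  [3→3.5]: (22.16+19.37)/2 × 0.5 = 10.3825
  [3.5→7.5]: (19.37+6.61)/2 × 4 = 51.96
  [7.5→11.5]: (6.61+2.25)/2 × 4 = 17.72
  Sum = 187.8075 mcg/mL·h
IV tail: 2.25/0.269 = 8.364; AUC_iv,0→∞ = 187.8075 + 8.364 = 196.1715 mcg/mL·h
Trapezoidal AUC_0→14.5 (oral tablet):
  [0→2]: (0.00+26.58)/2 × 2 = 26.58
  [2→4]: (26.58+16.81)/2 × 2 = 43.39
  [4→5.5]: (16.81+11.30)/2 × 1.5 = 21.0825
  [5.5→11.5]: (11.30+2.25)/2 × 6 = 40.65
  [11.5→12.5]: (2.25+1.72)/2 × 1 = 1.985
  [12.5→14.5]: (1.72+1.00)/2 × 2 = 2.72
  Sum = 136.4075 mcg/mL·h
oral tablet tail: 1.00/0.269 = 3.717; AUC_ev,0→∞ = 136.4075 + 3.717 = 140.1245 mcg/mL·h
F = (AUC_ev/D_ev)/(AUC_iv/D_iv) = (140.1245/25)/(196.1715/10) = 5.60498/19.61715 = 0.2857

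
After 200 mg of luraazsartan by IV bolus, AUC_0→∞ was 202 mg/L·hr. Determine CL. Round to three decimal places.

CL = Dose_iv / AUC_0→∞
   = 200 / 202 = 0.990099 L/hr

CL = 0.990 L/hr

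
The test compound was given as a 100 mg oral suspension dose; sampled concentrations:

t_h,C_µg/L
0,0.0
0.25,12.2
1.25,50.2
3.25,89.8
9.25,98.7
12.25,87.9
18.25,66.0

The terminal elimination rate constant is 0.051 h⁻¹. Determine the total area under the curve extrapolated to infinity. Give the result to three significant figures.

AUC = 2770 µg/L·h

Trapezoidal AUC_0→18.25:
  [0→0.25]: (0.0+12.2)/2 × 0.25 = 1.525
  [0.25→1.25]: (12.2+50.2)/2 × 1 = 31.2
  [1.25→3.25]: (50.2+89.8)/2 × 2 = 140.0
  [3.25→9.25]: (89.8+98.7)/2 × 6 = 565.5
  [9.25→12.25]: (98.7+87.9)/2 × 3 = 279.9
  [12.25→18.25]: (87.9+66.0)/2 × 6 = 461.7
  Sum = 1479.825 µg/L·h
Extrapolated tail: C_last / k_e = 66.0 / 0.051 = 1294.118
AUC_0→∞ = 1479.825 + 1294.118 = 2773.943 µg/L·h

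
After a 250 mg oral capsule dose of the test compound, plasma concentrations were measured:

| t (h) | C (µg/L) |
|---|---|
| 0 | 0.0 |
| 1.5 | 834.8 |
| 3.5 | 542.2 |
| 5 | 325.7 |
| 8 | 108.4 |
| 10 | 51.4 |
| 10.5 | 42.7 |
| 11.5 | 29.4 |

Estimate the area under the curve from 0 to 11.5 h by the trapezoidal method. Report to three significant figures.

AUC = 3520 µg/L·h

Trapezoidal AUC_0→11.5:
  [0→1.5]: (0.0+834.8)/2 × 1.5 = 626.1
  [1.5→3.5]: (834.8+542.2)/2 × 2 = 1377.0
  [3.5→5]: (542.2+325.7)/2 × 1.5 = 650.925
  [5→8]: (325.7+108.4)/2 × 3 = 651.15
  [8→10]: (108.4+51.4)/2 × 2 = 159.8
  [10→10.5]: (51.4+42.7)/2 × 0.5 = 23.525
  [10.5→11.5]: (42.7+29.4)/2 × 1 = 36.05
  Sum = 3524.55 µg/L·h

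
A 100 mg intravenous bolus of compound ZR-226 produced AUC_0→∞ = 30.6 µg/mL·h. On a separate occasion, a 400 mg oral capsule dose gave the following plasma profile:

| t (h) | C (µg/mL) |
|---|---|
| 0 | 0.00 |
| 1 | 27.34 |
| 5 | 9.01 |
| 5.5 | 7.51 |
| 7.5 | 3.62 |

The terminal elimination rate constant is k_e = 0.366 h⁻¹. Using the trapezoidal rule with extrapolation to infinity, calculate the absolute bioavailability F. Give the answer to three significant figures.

Trapezoidal AUC_0→7.5 (oral capsule):
  [0→1]: (0.00+27.34)/2 × 1 = 13.67
  [1→5]: (27.34+9.01)/2 × 4 = 72.7
  [5→5.5]: (9.01+7.51)/2 × 0.5 = 4.13
  [5.5→7.5]: (7.51+3.62)/2 × 2 = 11.13
  Sum = 101.63 µg/mL·h
Tail: C_last/k_e = 3.62/0.366 = 9.891
AUC_0→∞ (oral capsule) = 101.63 + 9.891 = 111.521 µg/mL·h
F = (AUC_ev/D_ev)/(AUC_iv/D_iv) = (111.521/400)/(30.6/100) = 0.2788025/0.306 = 0.9111

F = 0.911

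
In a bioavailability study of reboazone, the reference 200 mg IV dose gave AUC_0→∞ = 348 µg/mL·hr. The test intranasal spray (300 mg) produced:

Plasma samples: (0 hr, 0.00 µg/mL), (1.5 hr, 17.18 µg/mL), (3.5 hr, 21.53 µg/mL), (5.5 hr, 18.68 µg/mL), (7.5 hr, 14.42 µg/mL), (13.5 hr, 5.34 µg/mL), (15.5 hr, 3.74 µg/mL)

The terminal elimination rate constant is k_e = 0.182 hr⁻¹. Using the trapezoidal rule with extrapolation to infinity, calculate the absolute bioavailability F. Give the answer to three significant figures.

F = 0.410

Trapezoidal AUC_0→15.5 (intranasal spray):
  [0→1.5]: (0.00+17.18)/2 × 1.5 = 12.885
  [1.5→3.5]: (17.18+21.53)/2 × 2 = 38.71
  [3.5→5.5]: (21.53+18.68)/2 × 2 = 40.21
  [5.5→7.5]: (18.68+14.42)/2 × 2 = 33.1
  [7.5→13.5]: (14.42+5.34)/2 × 6 = 59.28
  [13.5→15.5]: (5.34+3.74)/2 × 2 = 9.08
  Sum = 193.265 µg/mL·hr
Tail: C_last/k_e = 3.74/0.182 = 20.549
AUC_0→∞ (intranasal spray) = 193.265 + 20.549 = 213.814 µg/mL·hr
F = (AUC_ev/D_ev)/(AUC_iv/D_iv) = (213.814/300)/(348/200) = 0.712713/1.74 = 0.4096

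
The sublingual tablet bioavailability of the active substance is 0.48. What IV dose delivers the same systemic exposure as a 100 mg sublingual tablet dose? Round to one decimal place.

D_iv = 48.0 mg

Systemic exposure from an extravascular dose = F × D_ev, so the equivalent IV dose is F × D_ev.
D_iv = F × D_ev = 0.48 × 100 = 48 mg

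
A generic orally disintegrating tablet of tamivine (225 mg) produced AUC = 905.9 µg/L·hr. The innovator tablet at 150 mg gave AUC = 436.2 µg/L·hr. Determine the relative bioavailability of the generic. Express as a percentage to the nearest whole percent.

F_rel = 138%

F_rel = (AUC_test/D_test) / (AUC_ref/D_ref)
      = (905.9/225) / (436.2/150)
      = 4.02622 / 2.908 = 1.3845 = 138.45%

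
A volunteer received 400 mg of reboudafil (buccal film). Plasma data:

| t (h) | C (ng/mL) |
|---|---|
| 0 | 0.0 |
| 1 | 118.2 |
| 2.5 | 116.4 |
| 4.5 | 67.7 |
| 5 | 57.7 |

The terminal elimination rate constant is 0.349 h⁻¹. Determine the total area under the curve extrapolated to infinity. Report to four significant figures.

AUC = 615.8 ng/mL·h

Trapezoidal AUC_0→5:
  [0→1]: (0.0+118.2)/2 × 1 = 59.1
  [1→2.5]: (118.2+116.4)/2 × 1.5 = 175.95
  [2.5→4.5]: (116.4+67.7)/2 × 2 = 184.1
  [4.5→5]: (67.7+57.7)/2 × 0.5 = 31.35
  Sum = 450.5 ng/mL·h
Extrapolated tail: C_last / k_e = 57.7 / 0.349 = 165.330
AUC_0→∞ = 450.5 + 165.330 = 615.83 ng/mL·h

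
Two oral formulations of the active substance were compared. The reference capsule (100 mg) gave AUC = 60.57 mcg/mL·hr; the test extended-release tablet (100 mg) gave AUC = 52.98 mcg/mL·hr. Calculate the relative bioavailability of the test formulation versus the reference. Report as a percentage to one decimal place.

F_rel = 87.5%

F_rel = (AUC_test/D_test) / (AUC_ref/D_ref)
      = (52.98/100) / (60.57/100)
      = 0.5298 / 0.6057 = 0.8747 = 87.47%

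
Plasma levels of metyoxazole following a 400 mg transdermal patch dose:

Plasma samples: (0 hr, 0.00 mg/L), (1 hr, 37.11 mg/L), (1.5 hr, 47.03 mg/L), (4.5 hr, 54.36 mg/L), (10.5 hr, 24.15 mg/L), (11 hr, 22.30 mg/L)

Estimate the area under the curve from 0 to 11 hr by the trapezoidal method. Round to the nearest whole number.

AUC = 439 mg/L·hr

Trapezoidal AUC_0→11:
  [0→1]: (0.00+37.11)/2 × 1 = 18.555
  [1→1.5]: (37.11+47.03)/2 × 0.5 = 21.035
  [1.5→4.5]: (47.03+54.36)/2 × 3 = 152.085
  [4.5→10.5]: (54.36+24.15)/2 × 6 = 235.53
  [10.5→11]: (24.15+22.30)/2 × 0.5 = 11.6125
  Sum = 438.8175 mg/L·hr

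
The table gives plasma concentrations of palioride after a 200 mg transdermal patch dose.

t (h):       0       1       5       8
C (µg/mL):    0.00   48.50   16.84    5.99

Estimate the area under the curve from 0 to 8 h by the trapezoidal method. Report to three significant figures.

AUC = 189 µg/mL·h

Trapezoidal AUC_0→8:
  [0→1]: (0.00+48.50)/2 × 1 = 24.25
  [1→5]: (48.50+16.84)/2 × 4 = 130.68
  [5→8]: (16.84+5.99)/2 × 3 = 34.245
  Sum = 189.175 µg/mL·h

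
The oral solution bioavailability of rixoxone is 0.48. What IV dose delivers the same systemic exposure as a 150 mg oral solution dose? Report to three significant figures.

Systemic exposure from an extravascular dose = F × D_ev, so the equivalent IV dose is F × D_ev.
D_iv = F × D_ev = 0.48 × 150 = 72 mg

D_iv = 72.0 mg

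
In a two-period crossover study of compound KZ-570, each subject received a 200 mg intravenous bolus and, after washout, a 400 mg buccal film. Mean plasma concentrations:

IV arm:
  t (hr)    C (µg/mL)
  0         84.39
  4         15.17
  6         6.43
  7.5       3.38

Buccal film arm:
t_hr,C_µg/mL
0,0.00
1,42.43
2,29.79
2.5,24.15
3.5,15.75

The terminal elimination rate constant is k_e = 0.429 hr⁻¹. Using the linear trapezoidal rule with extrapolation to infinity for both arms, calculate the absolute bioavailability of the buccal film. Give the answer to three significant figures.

F = 0.270

Trapezoidal AUC_0→7.5 (IV):
  [0→4]: (84.39+15.17)/2 × 4 = 199.12
  [4→6]: (15.17+6.43)/2 × 2 = 21.6
  [6→7.5]: (6.43+3.38)/2 × 1.5 = 7.3575
  Sum = 228.0775 µg/mL·hr
IV tail: 3.38/0.429 = 7.879; AUC_iv,0→∞ = 228.0775 + 7.879 = 235.9565 µg/mL·hr
Trapezoidal AUC_0→3.5 (buccal film):
  [0→1]: (0.00+42.43)/2 × 1 = 21.215
  [1→2]: (42.43+29.79)/2 × 1 = 36.11
  [2→2.5]: (29.79+24.15)/2 × 0.5 = 13.485
  [2.5→3.5]: (24.15+15.75)/2 × 1 = 19.95
  Sum = 90.76 µg/mL·hr
buccal film tail: 15.75/0.429 = 36.713; AUC_ev,0→∞ = 90.76 + 36.713 = 127.473 µg/mL·hr
F = (AUC_ev/D_ev)/(AUC_iv/D_iv) = (127.473/400)/(235.9565/200) = 0.3186825/1.1797825 = 0.2701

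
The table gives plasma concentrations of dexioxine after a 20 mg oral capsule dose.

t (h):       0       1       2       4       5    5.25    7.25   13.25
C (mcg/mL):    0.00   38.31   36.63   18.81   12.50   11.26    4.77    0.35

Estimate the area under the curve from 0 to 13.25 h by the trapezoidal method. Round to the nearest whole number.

Trapezoidal AUC_0→13.25:
  [0→1]: (0.00+38.31)/2 × 1 = 19.155
  [1→2]: (38.31+36.63)/2 × 1 = 37.47
  [2→4]: (36.63+18.81)/2 × 2 = 55.44
  [4→5]: (18.81+12.50)/2 × 1 = 15.655
  [5→5.25]: (12.50+11.26)/2 × 0.25 = 2.97
  [5.25→7.25]: (11.26+4.77)/2 × 2 = 16.03
  [7.25→13.25]: (4.77+0.35)/2 × 6 = 15.36
  Sum = 162.08 mcg/mL·h

AUC = 162 mcg/mL·h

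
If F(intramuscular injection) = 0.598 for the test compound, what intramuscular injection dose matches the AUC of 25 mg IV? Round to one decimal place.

For equal systemic exposure: F × D_ev = D_iv
D_ev = D_iv / F = 25 / 0.598 = 41.806 mg

D_intramuscular = 41.8 mg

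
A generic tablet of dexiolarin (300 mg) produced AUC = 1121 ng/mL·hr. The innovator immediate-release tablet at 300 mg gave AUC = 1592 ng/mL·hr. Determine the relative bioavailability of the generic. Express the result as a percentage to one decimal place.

F_rel = (AUC_test/D_test) / (AUC_ref/D_ref)
      = (1121/300) / (1592/300)
      = 3.73667 / 5.30667 = 0.7041 = 70.41%

F_rel = 70.4%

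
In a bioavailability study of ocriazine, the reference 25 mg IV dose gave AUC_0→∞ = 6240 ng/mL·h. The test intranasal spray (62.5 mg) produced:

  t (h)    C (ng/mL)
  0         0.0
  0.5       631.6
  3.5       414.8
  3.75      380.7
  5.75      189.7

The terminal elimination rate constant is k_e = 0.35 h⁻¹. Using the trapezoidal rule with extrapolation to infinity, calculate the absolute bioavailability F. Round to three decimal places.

Trapezoidal AUC_0→5.75 (intranasal spray):
  [0→0.5]: (0.0+631.6)/2 × 0.5 = 157.9
  [0.5→3.5]: (631.6+414.8)/2 × 3 = 1569.6
  [3.5→3.75]: (414.8+380.7)/2 × 0.25 = 99.4375
  [3.75→5.75]: (380.7+189.7)/2 × 2 = 570.4
  Sum = 2397.3375 ng/mL·h
Tail: C_last/k_e = 189.7/0.35 = 542.000
AUC_0→∞ (intranasal spray) = 2397.3375 + 542.000 = 2939.3375 ng/mL·h
F = (AUC_ev/D_ev)/(AUC_iv/D_iv) = (2939.3375/62.5)/(6240/25) = 47.0294/249.6 = 0.1884

F = 0.188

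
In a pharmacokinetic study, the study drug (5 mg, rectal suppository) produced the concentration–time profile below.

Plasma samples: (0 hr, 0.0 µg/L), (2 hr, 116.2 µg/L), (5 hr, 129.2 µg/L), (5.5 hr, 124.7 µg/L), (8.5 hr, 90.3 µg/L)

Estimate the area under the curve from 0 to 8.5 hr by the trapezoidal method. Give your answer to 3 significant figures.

AUC = 870 µg/L·hr

Trapezoidal AUC_0→8.5:
  [0→2]: (0.0+116.2)/2 × 2 = 116.2
  [2→5]: (116.2+129.2)/2 × 3 = 368.1
  [5→5.5]: (129.2+124.7)/2 × 0.5 = 63.475
  [5.5→8.5]: (124.7+90.3)/2 × 3 = 322.5
  Sum = 870.275 µg/L·hr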